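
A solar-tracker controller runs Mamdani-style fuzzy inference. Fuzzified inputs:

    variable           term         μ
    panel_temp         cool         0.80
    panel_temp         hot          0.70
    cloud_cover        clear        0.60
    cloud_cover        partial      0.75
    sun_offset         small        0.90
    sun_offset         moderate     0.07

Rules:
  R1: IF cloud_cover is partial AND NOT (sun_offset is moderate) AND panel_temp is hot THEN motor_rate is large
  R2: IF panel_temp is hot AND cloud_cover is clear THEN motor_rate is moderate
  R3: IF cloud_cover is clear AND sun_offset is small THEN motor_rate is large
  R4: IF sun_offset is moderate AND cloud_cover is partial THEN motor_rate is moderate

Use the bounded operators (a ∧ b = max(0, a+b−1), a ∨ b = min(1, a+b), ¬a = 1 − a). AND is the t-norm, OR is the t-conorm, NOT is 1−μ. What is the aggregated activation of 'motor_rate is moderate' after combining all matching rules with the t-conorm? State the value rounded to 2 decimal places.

R1: partial=0.75, ¬moderate=1−0.07=0.93, hot=0.70; AND[max(0, a+b−1)] → w = 0.38
R2: hot=0.70, clear=0.60; AND[max(0, a+b−1)] → w = 0.30
R3: clear=0.60, small=0.90; AND[max(0, a+b−1)] → w = 0.50
R4: moderate=0.07, partial=0.75; AND[max(0, a+b−1)] → w = 0.00
Rules with consequent 'moderate': {R2, R4} → strengths 0.30, 0.00
Aggregate via t-conorm [min(1, a+b)]: 0.30

0.30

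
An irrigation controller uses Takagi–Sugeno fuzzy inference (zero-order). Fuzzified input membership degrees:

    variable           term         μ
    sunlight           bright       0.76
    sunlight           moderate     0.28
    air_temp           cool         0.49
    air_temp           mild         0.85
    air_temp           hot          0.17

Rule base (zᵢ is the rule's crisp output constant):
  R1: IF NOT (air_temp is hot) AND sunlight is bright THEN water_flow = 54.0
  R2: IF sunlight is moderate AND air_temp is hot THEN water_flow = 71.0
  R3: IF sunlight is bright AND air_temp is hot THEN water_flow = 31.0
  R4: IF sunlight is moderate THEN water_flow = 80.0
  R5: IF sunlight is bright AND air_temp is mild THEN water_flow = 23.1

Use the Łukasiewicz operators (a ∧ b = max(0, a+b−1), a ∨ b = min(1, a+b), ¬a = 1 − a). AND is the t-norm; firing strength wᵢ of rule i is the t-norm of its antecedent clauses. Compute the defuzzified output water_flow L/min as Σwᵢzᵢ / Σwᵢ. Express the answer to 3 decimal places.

R1 (z=54.0): ¬hot=1−0.17=0.83, bright=0.76; AND[max(0, a+b−1)] → w = 0.59
R2 (z=71.0): moderate=0.28, hot=0.17; AND[max(0, a+b−1)] → w = 0.00
R3 (z=31.0): bright=0.76, hot=0.17; AND[max(0, a+b−1)] → w = 0.00
R4 (z=80.0): moderate=0.28 → w = 0.28
R5 (z=23.1): bright=0.76, mild=0.85; AND[max(0, a+b−1)] → w = 0.61
Weighted average = (0.59·54.0 + 0.00·71.0 + 0.00·31.0 + 0.28·80.0 + 0.61·23.1) / (0.59 + 0.00 + 0.00 + 0.28 + 0.61)
  = 68.3510 / 1.4800 = 46.183

46.183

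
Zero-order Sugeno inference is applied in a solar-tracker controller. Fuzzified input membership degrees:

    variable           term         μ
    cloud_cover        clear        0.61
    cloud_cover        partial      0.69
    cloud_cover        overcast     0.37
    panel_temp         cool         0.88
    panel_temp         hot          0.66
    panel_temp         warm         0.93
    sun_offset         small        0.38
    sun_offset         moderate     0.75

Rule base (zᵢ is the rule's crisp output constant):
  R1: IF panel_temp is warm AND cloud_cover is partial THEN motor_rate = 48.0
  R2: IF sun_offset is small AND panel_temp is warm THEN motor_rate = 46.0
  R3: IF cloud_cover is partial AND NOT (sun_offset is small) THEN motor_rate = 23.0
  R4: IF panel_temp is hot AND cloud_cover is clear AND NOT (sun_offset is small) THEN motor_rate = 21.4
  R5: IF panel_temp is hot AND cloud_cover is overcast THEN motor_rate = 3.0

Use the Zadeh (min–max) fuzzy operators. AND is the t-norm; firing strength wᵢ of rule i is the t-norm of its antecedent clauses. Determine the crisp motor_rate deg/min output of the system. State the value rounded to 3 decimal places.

29.597

R1 (z=48.0): warm=0.93, partial=0.69; AND[min(a, b)] → w = 0.69
R2 (z=46.0): small=0.38, warm=0.93; AND[min(a, b)] → w = 0.38
R3 (z=23.0): partial=0.69, ¬small=1−0.38=0.62; AND[min(a, b)] → w = 0.62
R4 (z=21.4): hot=0.66, clear=0.61, ¬small=1−0.38=0.62; AND[min(a, b)] → w = 0.61
R5 (z=3.0): hot=0.66, overcast=0.37; AND[min(a, b)] → w = 0.37
Weighted average = (0.69·48.0 + 0.38·46.0 + 0.62·23.0 + 0.61·21.4 + 0.37·3.0) / (0.69 + 0.38 + 0.62 + 0.61 + 0.37)
  = 79.0240 / 2.6700 = 29.597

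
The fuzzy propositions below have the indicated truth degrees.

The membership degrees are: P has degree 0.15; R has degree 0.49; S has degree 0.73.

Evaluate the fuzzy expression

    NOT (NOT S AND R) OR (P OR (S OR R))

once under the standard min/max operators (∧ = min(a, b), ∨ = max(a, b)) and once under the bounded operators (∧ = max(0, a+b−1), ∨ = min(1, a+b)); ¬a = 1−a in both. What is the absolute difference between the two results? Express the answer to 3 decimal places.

Under standard min/max:
  NOT S = 1 − 0.73 = 0.27
  NOT S AND R = min(a, b) on (0.27, 0.49) = 0.27
  NOT (NOT S AND R) = 1 − 0.27 = 0.73
  S OR R = max(a, b) on (0.73, 0.49) = 0.73
  P OR (S OR R) = max(a, b) on (0.15, 0.73) = 0.73
  NOT (NOT S AND R) OR (P OR (S OR R)) = max(a, b) on (0.73, 0.73) = 0.73
  → value = 0.7300
Under bounded:
  NOT S = 1 − 0.73 = 0.27
  NOT S AND R = max(0, a+b−1) on (0.27, 0.49) = 0.00
  NOT (NOT S AND R) = 1 − 0.00 = 1.00
  S OR R = min(1, a+b) on (0.73, 0.49) = 1.00
  P OR (S OR R) = min(1, a+b) on (0.15, 1.00) = 1.00
  NOT (NOT S AND R) OR (P OR (S OR R)) = min(1, a+b) on (1.00, 1.00) = 1.00
  → value = 1.0000
|0.7300 − 1.0000| = 0.270

0.270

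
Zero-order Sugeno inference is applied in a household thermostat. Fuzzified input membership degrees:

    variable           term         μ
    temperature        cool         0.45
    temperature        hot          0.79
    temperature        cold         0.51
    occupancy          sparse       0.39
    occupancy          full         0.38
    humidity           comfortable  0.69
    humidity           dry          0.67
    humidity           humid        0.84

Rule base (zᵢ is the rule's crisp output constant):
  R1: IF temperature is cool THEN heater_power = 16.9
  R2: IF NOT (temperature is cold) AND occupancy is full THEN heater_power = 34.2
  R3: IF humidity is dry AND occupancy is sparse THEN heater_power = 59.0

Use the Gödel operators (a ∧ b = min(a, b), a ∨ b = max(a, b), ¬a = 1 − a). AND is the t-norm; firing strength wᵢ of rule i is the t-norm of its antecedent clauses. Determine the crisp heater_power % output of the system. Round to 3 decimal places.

R1 (z=16.9): cool=0.45 → w = 0.45
R2 (z=34.2): ¬cold=1−0.51=0.49, full=0.38; AND[min(a, b)] → w = 0.38
R3 (z=59.0): dry=0.67, sparse=0.39; AND[min(a, b)] → w = 0.39
Weighted average = (0.45·16.9 + 0.38·34.2 + 0.39·59.0) / (0.45 + 0.38 + 0.39)
  = 43.6110 / 1.2200 = 35.747

35.747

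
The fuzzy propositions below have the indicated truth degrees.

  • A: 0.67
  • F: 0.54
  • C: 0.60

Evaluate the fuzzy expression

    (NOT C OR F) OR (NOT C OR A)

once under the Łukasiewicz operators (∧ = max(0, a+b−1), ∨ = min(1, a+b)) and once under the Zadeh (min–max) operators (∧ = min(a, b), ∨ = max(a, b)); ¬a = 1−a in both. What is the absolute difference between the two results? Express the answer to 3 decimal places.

Under Łukasiewicz:
  NOT C = 1 − 0.60 = 0.40
  NOT C OR F = min(1, a+b) on (0.40, 0.54) = 0.94
  NOT C = 1 − 0.60 = 0.40
  NOT C OR A = min(1, a+b) on (0.40, 0.67) = 1.00
  (NOT C OR F) OR (NOT C OR A) = min(1, a+b) on (0.94, 1.00) = 1.00
  → value = 1.0000
Under Zadeh (min–max):
  NOT C = 1 − 0.60 = 0.40
  NOT C OR F = max(a, b) on (0.40, 0.54) = 0.54
  NOT C = 1 − 0.60 = 0.40
  NOT C OR A = max(a, b) on (0.40, 0.67) = 0.67
  (NOT C OR F) OR (NOT C OR A) = max(a, b) on (0.54, 0.67) = 0.67
  → value = 0.6700
|1.0000 − 0.6700| = 0.330

0.330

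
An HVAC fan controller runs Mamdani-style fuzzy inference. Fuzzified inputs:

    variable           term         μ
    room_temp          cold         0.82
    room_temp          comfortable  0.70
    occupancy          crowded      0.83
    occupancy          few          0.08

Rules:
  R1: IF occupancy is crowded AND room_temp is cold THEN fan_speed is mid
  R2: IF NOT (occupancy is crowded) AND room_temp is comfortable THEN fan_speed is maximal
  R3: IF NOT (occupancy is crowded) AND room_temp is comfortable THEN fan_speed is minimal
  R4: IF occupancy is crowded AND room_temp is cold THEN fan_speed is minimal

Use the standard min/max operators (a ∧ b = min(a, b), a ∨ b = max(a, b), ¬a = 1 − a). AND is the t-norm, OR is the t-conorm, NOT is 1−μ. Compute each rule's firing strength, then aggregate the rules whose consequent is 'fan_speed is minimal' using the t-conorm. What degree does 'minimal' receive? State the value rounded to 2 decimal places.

0.82

R1: crowded=0.83, cold=0.82; AND[min(a, b)] → w = 0.82
R2: ¬crowded=1−0.83=0.17, comfortable=0.70; AND[min(a, b)] → w = 0.17
R3: ¬crowded=1−0.83=0.17, comfortable=0.70; AND[min(a, b)] → w = 0.17
R4: crowded=0.83, cold=0.82; AND[min(a, b)] → w = 0.82
Rules with consequent 'minimal': {R3, R4} → strengths 0.17, 0.82
Aggregate via t-conorm [max(a, b)]: 0.82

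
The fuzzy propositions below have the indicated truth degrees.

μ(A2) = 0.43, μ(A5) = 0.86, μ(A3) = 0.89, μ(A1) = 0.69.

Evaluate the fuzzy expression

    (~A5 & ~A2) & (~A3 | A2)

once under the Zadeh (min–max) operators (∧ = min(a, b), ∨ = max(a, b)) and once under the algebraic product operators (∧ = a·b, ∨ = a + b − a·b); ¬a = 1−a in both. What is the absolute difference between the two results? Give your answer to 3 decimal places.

Under Zadeh (min–max):
  ~A5 = 1 − 0.86 = 0.14
  ~A2 = 1 − 0.43 = 0.57
  ~A5 & ~A2 = min(a, b) on (0.14, 0.57) = 0.14
  ~A3 = 1 − 0.89 = 0.11
  ~A3 | A2 = max(a, b) on (0.11, 0.43) = 0.43
  (~A5 & ~A2) & (~A3 | A2) = min(a, b) on (0.14, 0.43) = 0.14
  → value = 0.1400
Under algebraic product:
  ~A5 = 1 − 0.8600 = 0.1400
  ~A2 = 1 − 0.4300 = 0.5700
  ~A5 & ~A2 = a·b on (0.1400, 0.5700) = 0.0798
  ~A3 = 1 − 0.8900 = 0.1100
  ~A3 | A2 = a + b − a·b on (0.1100, 0.4300) = 0.4927
  (~A5 & ~A2) & (~A3 | A2) = a·b on (0.0798, 0.4927) = 0.0393
  → value = 0.0393
|0.1400 − 0.0393| = 0.101

0.101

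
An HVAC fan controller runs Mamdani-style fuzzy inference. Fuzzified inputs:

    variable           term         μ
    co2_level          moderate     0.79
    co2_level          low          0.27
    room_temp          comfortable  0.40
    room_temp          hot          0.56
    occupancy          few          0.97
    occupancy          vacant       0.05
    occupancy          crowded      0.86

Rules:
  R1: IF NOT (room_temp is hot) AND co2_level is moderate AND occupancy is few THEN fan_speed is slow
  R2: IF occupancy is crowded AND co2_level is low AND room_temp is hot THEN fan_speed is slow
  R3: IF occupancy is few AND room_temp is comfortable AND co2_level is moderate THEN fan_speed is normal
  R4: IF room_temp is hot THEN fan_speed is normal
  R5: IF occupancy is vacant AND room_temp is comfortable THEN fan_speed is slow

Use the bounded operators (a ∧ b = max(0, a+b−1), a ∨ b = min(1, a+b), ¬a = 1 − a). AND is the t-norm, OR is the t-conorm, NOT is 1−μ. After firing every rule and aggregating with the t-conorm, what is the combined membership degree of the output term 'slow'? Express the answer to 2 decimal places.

0.20

R1: ¬hot=1−0.56=0.44, moderate=0.79, few=0.97; AND[max(0, a+b−1)] → w = 0.20
R2: crowded=0.86, low=0.27, hot=0.56; AND[max(0, a+b−1)] → w = 0.00
R3: few=0.97, comfortable=0.40, moderate=0.79; AND[max(0, a+b−1)] → w = 0.16
R4: hot=0.56 → w = 0.56
R5: vacant=0.05, comfortable=0.40; AND[max(0, a+b−1)] → w = 0.00
Rules with consequent 'slow': {R1, R2, R5} → strengths 0.20, 0.00, 0.00
Aggregate via t-conorm [min(1, a+b)]: 0.20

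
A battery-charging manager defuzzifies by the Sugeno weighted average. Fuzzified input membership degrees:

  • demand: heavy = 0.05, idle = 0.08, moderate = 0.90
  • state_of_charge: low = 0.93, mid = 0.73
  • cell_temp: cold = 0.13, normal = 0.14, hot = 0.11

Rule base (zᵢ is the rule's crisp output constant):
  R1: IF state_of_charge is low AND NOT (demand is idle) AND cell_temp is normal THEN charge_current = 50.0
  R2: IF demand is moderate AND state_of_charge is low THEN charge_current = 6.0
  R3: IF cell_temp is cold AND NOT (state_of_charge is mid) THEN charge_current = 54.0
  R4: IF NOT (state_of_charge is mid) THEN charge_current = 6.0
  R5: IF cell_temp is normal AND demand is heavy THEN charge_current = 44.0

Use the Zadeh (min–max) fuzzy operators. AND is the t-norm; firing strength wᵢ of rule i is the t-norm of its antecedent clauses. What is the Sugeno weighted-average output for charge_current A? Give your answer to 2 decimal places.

15.60

R1 (z=50.0): low=0.93, ¬idle=1−0.08=0.92, normal=0.14; AND[min(a, b)] → w = 0.14
R2 (z=6.0): moderate=0.90, low=0.93; AND[min(a, b)] → w = 0.90
R3 (z=54.0): cold=0.13, ¬mid=1−0.73=0.27; AND[min(a, b)] → w = 0.13
R4 (z=6.0): ¬mid=1−0.73=0.27 → w = 0.27
R5 (z=44.0): normal=0.14, heavy=0.05; AND[min(a, b)] → w = 0.05
Weighted average = (0.14·50.0 + 0.90·6.0 + 0.13·54.0 + 0.27·6.0 + 0.05·44.0) / (0.14 + 0.90 + 0.13 + 0.27 + 0.05)
  = 23.2400 / 1.4900 = 15.60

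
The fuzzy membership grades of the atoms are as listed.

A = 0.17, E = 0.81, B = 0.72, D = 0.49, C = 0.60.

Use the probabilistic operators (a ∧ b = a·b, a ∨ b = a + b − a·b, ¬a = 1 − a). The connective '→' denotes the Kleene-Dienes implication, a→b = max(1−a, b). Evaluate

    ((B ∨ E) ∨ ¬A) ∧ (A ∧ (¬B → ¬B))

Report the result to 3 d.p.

0.121

B ∨ E = a + b − a·b on (0.7200, 0.8100) = 0.9468
¬A = 1 − 0.1700 = 0.8300
(B ∨ E) ∨ ¬A = a + b − a·b on (0.9468, 0.8300) = 0.9910
¬B = 1 − 0.7200 = 0.2800
¬B = 1 − 0.7200 = 0.2800
¬B → ¬B  [Kleene-Dienes: max(1−a, b)] with a=0.2800, b=0.2800 → 0.7200
A ∧ (¬B → ¬B) = a·b on (0.1700, 0.7200) = 0.1224
((B ∨ E) ∨ ¬A) ∧ (A ∧ (¬B → ¬B)) = a·b on (0.9910, 0.1224) = 0.1213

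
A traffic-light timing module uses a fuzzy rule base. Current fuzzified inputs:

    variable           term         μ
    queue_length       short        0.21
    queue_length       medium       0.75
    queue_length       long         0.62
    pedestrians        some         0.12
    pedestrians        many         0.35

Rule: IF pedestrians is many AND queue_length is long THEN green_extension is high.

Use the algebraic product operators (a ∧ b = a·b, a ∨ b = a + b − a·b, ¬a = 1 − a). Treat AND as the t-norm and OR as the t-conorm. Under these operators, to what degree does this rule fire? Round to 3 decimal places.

firing strength: many=0.35, long=0.62; AND[a·b] → w = 0.2170

0.217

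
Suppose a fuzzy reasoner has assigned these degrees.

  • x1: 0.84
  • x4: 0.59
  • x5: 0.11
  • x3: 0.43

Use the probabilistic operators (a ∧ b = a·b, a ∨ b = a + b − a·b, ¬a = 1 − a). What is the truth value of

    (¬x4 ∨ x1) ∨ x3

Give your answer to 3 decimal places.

0.946

¬x4 = 1 − 0.5900 = 0.4100
¬x4 ∨ x1 = a + b − a·b on (0.4100, 0.8400) = 0.9056
(¬x4 ∨ x1) ∨ x3 = a + b − a·b on (0.9056, 0.4300) = 0.9462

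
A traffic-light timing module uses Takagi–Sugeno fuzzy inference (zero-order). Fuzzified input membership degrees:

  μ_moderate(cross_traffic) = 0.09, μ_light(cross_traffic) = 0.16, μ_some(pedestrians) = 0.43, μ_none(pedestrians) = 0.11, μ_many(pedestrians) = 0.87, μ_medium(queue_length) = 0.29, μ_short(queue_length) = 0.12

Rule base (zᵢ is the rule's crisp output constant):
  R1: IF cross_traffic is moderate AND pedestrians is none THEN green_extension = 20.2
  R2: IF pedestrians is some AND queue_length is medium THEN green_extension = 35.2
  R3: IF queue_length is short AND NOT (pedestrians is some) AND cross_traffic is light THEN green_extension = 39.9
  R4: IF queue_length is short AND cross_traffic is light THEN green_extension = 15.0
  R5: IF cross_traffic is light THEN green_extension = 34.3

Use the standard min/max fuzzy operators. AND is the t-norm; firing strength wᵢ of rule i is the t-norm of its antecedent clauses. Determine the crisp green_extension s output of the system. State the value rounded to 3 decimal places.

30.900

R1 (z=20.2): moderate=0.09, none=0.11; AND[min(a, b)] → w = 0.09
R2 (z=35.2): some=0.43, medium=0.29; AND[min(a, b)] → w = 0.29
R3 (z=39.9): short=0.12, ¬some=1−0.43=0.57, light=0.16; AND[min(a, b)] → w = 0.12
R4 (z=15.0): short=0.12, light=0.16; AND[min(a, b)] → w = 0.12
R5 (z=34.3): light=0.16 → w = 0.16
Weighted average = (0.09·20.2 + 0.29·35.2 + 0.12·39.9 + 0.12·15.0 + 0.16·34.3) / (0.09 + 0.29 + 0.12 + 0.12 + 0.16)
  = 24.1020 / 0.7800 = 30.900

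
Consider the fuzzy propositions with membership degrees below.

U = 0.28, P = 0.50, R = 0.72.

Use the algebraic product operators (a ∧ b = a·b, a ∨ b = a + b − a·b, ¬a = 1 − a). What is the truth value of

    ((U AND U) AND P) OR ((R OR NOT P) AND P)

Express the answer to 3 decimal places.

U AND U = a·b on (0.2800, 0.2800) = 0.0784
(U AND U) AND P = a·b on (0.0784, 0.5000) = 0.0392
NOT P = 1 − 0.5000 = 0.5000
R OR NOT P = a + b − a·b on (0.7200, 0.5000) = 0.8600
(R OR NOT P) AND P = a·b on (0.8600, 0.5000) = 0.4300
((U AND U) AND P) OR ((R OR NOT P) AND P) = a + b − a·b on (0.0392, 0.4300) = 0.4523

0.452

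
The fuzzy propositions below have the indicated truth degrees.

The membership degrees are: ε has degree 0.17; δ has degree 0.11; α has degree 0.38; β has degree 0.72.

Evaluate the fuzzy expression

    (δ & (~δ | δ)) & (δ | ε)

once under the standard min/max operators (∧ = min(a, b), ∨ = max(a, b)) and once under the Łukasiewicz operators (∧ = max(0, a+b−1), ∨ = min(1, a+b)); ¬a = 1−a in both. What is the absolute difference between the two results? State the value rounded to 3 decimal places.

Under standard min/max:
  ~δ = 1 − 0.11 = 0.89
  ~δ | δ = max(a, b) on (0.89, 0.11) = 0.89
  δ & (~δ | δ) = min(a, b) on (0.11, 0.89) = 0.11
  δ | ε = max(a, b) on (0.11, 0.17) = 0.17
  (δ & (~δ | δ)) & (δ | ε) = min(a, b) on (0.11, 0.17) = 0.11
  → value = 0.1100
Under Łukasiewicz:
  ~δ = 1 − 0.11 = 0.89
  ~δ | δ = min(1, a+b) on (0.89, 0.11) = 1.00
  δ & (~δ | δ) = max(0, a+b−1) on (0.11, 1.00) = 0.11
  δ | ε = min(1, a+b) on (0.11, 0.17) = 0.28
  (δ & (~δ | δ)) & (δ | ε) = max(0, a+b−1) on (0.11, 0.28) = 0.00
  → value = 0.0000
|0.1100 − 0.0000| = 0.110

0.110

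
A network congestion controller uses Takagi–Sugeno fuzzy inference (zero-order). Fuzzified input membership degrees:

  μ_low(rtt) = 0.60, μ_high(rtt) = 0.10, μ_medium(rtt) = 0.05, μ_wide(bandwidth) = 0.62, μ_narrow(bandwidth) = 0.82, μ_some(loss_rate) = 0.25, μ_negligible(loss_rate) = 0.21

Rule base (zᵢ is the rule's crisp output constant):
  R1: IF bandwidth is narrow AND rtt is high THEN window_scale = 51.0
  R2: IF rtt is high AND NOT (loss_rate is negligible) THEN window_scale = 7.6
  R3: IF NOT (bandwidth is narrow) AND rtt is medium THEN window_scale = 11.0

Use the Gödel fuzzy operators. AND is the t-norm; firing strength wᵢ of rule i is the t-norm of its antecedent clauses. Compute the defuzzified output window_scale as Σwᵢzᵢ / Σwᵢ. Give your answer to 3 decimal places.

25.640

R1 (z=51.0): narrow=0.82, high=0.10; AND[min(a, b)] → w = 0.10
R2 (z=7.6): high=0.10, ¬negligible=1−0.21=0.79; AND[min(a, b)] → w = 0.10
R3 (z=11.0): ¬narrow=1−0.82=0.18, medium=0.05; AND[min(a, b)] → w = 0.05
Weighted average = (0.10·51.0 + 0.10·7.6 + 0.05·11.0) / (0.10 + 0.10 + 0.05)
  = 6.4100 / 0.2500 = 25.640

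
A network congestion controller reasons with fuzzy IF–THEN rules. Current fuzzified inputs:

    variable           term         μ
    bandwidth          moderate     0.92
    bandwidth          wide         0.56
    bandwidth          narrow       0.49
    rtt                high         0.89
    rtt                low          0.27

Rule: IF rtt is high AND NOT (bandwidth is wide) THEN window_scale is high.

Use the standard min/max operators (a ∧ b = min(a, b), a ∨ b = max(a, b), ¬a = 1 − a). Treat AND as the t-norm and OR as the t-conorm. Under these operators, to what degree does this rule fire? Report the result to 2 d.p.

firing strength: high=0.89, ¬wide=1−0.56=0.44; AND[min(a, b)] → w = 0.44

0.44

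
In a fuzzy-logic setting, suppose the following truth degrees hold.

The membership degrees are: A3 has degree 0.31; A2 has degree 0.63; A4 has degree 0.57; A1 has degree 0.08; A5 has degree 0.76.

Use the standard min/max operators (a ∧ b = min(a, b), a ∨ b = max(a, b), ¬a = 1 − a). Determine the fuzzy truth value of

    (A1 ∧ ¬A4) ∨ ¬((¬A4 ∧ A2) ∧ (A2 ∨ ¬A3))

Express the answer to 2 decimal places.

0.57

¬A4 = 1 − 0.57 = 0.43
A1 ∧ ¬A4 = min(a, b) on (0.08, 0.43) = 0.08
¬A4 = 1 − 0.57 = 0.43
¬A4 ∧ A2 = min(a, b) on (0.43, 0.63) = 0.43
¬A3 = 1 − 0.31 = 0.69
A2 ∨ ¬A3 = max(a, b) on (0.63, 0.69) = 0.69
(¬A4 ∧ A2) ∧ (A2 ∨ ¬A3) = min(a, b) on (0.43, 0.69) = 0.43
¬((¬A4 ∧ A2) ∧ (A2 ∨ ¬A3)) = 1 − 0.43 = 0.57
(A1 ∧ ¬A4) ∨ ¬((¬A4 ∧ A2) ∧ (A2 ∨ ¬A3)) = max(a, b) on (0.08, 0.57) = 0.57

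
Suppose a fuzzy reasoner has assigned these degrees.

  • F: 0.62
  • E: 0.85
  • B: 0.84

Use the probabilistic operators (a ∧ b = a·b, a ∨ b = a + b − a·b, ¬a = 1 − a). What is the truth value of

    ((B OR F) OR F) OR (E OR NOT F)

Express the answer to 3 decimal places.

0.998

B OR F = a + b − a·b on (0.8400, 0.6200) = 0.9392
(B OR F) OR F = a + b − a·b on (0.9392, 0.6200) = 0.9769
NOT F = 1 − 0.6200 = 0.3800
E OR NOT F = a + b − a·b on (0.8500, 0.3800) = 0.9070
((B OR F) OR F) OR (E OR NOT F) = a + b − a·b on (0.9769, 0.9070) = 0.9979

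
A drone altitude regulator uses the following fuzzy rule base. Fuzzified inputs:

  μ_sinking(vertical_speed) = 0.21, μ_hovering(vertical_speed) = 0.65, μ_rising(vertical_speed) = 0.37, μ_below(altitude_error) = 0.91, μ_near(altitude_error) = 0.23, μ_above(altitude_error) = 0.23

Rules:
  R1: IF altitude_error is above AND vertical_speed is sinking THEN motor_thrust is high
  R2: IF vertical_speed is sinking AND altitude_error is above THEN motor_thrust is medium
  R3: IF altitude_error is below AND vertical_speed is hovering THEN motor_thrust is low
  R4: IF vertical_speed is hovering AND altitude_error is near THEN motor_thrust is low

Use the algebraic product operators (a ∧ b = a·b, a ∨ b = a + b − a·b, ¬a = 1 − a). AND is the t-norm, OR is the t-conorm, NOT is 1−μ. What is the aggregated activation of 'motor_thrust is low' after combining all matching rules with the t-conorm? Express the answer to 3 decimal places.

R1: above=0.23, sinking=0.21; AND[a·b] → w = 0.0483
R2: sinking=0.21, above=0.23; AND[a·b] → w = 0.0483
R3: below=0.91, hovering=0.65; AND[a·b] → w = 0.5915
R4: hovering=0.65, near=0.23; AND[a·b] → w = 0.1495
Rules with consequent 'low': {R3, R4} → strengths 0.5915, 0.1495
Aggregate via t-conorm [a + b − a·b]: 0.6526

0.653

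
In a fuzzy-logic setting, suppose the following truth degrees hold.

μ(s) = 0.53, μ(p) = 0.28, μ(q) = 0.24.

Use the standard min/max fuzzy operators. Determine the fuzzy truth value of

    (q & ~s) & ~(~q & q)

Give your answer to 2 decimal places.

0.24

~s = 1 − 0.53 = 0.47
q & ~s = min(a, b) on (0.24, 0.47) = 0.24
~q = 1 − 0.24 = 0.76
~q & q = min(a, b) on (0.76, 0.24) = 0.24
~(~q & q) = 1 − 0.24 = 0.76
(q & ~s) & ~(~q & q) = min(a, b) on (0.24, 0.76) = 0.24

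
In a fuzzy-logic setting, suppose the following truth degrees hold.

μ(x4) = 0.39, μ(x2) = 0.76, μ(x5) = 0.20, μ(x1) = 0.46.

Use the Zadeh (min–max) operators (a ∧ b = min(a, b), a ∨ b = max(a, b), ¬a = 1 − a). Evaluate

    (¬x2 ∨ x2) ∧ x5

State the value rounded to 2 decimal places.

¬x2 = 1 − 0.76 = 0.24
¬x2 ∨ x2 = max(a, b) on (0.24, 0.76) = 0.76
(¬x2 ∨ x2) ∧ x5 = min(a, b) on (0.76, 0.20) = 0.20

0.20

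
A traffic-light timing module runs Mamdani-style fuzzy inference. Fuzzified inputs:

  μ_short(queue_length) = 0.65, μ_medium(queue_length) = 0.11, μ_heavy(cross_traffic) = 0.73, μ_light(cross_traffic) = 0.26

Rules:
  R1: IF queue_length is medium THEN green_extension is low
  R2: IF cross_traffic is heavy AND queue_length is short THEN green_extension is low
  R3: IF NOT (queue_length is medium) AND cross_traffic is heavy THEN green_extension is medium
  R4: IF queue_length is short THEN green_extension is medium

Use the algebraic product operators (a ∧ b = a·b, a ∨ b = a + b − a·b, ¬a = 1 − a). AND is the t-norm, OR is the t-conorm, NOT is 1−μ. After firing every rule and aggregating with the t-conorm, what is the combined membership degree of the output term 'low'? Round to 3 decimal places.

R1: medium=0.11 → w = 0.1100
R2: heavy=0.73, short=0.65; AND[a·b] → w = 0.4745
R3: ¬medium=1−0.11=0.89, heavy=0.73; AND[a·b] → w = 0.6497
R4: short=0.65 → w = 0.6500
Rules with consequent 'low': {R1, R2} → strengths 0.1100, 0.4745
Aggregate via t-conorm [a + b − a·b]: 0.5323

0.532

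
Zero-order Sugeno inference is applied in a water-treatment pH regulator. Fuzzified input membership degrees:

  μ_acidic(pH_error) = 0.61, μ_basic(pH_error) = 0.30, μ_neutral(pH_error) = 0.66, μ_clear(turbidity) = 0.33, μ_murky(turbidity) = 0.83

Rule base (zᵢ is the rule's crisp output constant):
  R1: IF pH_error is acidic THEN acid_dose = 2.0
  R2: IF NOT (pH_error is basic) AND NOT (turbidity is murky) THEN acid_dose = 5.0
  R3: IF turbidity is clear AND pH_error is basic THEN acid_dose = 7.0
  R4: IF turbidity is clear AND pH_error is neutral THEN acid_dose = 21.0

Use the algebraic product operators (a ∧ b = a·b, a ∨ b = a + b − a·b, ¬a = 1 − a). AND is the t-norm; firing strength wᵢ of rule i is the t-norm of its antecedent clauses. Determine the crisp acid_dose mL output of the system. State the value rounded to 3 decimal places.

R1 (z=2.0): acidic=0.61 → w = 0.6100
R2 (z=5.0): ¬basic=1−0.30=0.70, ¬murky=1−0.83=0.17; AND[a·b] → w = 0.1190
R3 (z=7.0): clear=0.33, basic=0.30; AND[a·b] → w = 0.0990
R4 (z=21.0): clear=0.33, neutral=0.66; AND[a·b] → w = 0.2178
Weighted average = (0.6100·2.0 + 0.1190·5.0 + 0.0990·7.0 + 0.2178·21.0) / (0.6100 + 0.1190 + 0.0990 + 0.2178)
  = 7.0818 / 1.0458 = 6.772

6.772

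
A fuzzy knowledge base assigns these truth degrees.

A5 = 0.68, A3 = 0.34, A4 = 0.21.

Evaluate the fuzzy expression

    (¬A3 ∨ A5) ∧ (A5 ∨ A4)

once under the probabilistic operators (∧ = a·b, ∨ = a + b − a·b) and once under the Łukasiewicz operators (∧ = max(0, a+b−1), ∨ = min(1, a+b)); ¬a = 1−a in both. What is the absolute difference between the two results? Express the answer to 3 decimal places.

Under probabilistic:
  ¬A3 = 1 − 0.3400 = 0.6600
  ¬A3 ∨ A5 = a + b − a·b on (0.6600, 0.6800) = 0.8912
  A5 ∨ A4 = a + b − a·b on (0.6800, 0.2100) = 0.7472
  (¬A3 ∨ A5) ∧ (A5 ∨ A4) = a·b on (0.8912, 0.7472) = 0.6659
  → value = 0.6659
Under Łukasiewicz:
  ¬A3 = 1 − 0.34 = 0.66
  ¬A3 ∨ A5 = min(1, a+b) on (0.66, 0.68) = 1.00
  A5 ∨ A4 = min(1, a+b) on (0.68, 0.21) = 0.89
  (¬A3 ∨ A5) ∧ (A5 ∨ A4) = max(0, a+b−1) on (1.00, 0.89) = 0.89
  → value = 0.8900
|0.6659 − 0.8900| = 0.224

0.224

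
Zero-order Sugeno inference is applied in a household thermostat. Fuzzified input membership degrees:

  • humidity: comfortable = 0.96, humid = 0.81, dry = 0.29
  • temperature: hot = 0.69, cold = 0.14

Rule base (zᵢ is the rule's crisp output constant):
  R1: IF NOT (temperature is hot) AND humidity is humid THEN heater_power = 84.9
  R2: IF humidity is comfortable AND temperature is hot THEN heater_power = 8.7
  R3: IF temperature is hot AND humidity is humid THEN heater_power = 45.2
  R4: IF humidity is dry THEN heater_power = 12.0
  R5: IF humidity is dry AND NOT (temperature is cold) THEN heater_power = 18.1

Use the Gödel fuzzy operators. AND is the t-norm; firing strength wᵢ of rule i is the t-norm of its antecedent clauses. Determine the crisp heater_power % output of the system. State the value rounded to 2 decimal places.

R1 (z=84.9): ¬hot=1−0.69=0.31, humid=0.81; AND[min(a, b)] → w = 0.31
R2 (z=8.7): comfortable=0.96, hot=0.69; AND[min(a, b)] → w = 0.69
R3 (z=45.2): hot=0.69, humid=0.81; AND[min(a, b)] → w = 0.69
R4 (z=12.0): dry=0.29 → w = 0.29
R5 (z=18.1): dry=0.29, ¬cold=1−0.14=0.86; AND[min(a, b)] → w = 0.29
Weighted average = (0.31·84.9 + 0.69·8.7 + 0.69·45.2 + 0.29·12.0 + 0.29·18.1) / (0.31 + 0.69 + 0.69 + 0.29 + 0.29)
  = 72.2390 / 2.2700 = 31.82

31.82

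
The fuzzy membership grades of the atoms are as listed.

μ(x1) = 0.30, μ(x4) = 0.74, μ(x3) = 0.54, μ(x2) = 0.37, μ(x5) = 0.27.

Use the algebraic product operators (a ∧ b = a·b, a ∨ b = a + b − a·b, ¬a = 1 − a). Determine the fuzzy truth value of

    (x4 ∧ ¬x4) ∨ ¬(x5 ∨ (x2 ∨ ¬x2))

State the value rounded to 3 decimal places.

0.330

¬x4 = 1 − 0.7400 = 0.2600
x4 ∧ ¬x4 = a·b on (0.7400, 0.2600) = 0.1924
¬x2 = 1 − 0.3700 = 0.6300
x2 ∨ ¬x2 = a + b − a·b on (0.3700, 0.6300) = 0.7669
x5 ∨ (x2 ∨ ¬x2) = a + b − a·b on (0.2700, 0.7669) = 0.8298
¬(x5 ∨ (x2 ∨ ¬x2)) = 1 − 0.8298 = 0.1702
(x4 ∧ ¬x4) ∨ ¬(x5 ∨ (x2 ∨ ¬x2)) = a + b − a·b on (0.1924, 0.1702) = 0.3298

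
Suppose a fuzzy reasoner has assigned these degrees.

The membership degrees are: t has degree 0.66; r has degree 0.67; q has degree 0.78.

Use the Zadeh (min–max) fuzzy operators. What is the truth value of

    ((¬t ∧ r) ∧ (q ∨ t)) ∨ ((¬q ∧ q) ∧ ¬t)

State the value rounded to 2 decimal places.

¬t = 1 − 0.66 = 0.34
¬t ∧ r = min(a, b) on (0.34, 0.67) = 0.34
q ∨ t = max(a, b) on (0.78, 0.66) = 0.78
(¬t ∧ r) ∧ (q ∨ t) = min(a, b) on (0.34, 0.78) = 0.34
¬q = 1 − 0.78 = 0.22
¬q ∧ q = min(a, b) on (0.22, 0.78) = 0.22
¬t = 1 − 0.66 = 0.34
(¬q ∧ q) ∧ ¬t = min(a, b) on (0.22, 0.34) = 0.22
((¬t ∧ r) ∧ (q ∨ t)) ∨ ((¬q ∧ q) ∧ ¬t) = max(a, b) on (0.34, 0.22) = 0.34

0.34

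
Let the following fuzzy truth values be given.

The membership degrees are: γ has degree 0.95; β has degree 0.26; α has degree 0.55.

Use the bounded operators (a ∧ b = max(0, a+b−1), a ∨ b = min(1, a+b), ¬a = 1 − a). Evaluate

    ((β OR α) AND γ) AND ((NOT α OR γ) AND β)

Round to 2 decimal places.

β OR α = min(1, a+b) on (0.26, 0.55) = 0.81
(β OR α) AND γ = max(0, a+b−1) on (0.81, 0.95) = 0.76
NOT α = 1 − 0.55 = 0.45
NOT α OR γ = min(1, a+b) on (0.45, 0.95) = 1.00
(NOT α OR γ) AND β = max(0, a+b−1) on (1.00, 0.26) = 0.26
((β OR α) AND γ) AND ((NOT α OR γ) AND β) = max(0, a+b−1) on (0.76, 0.26) = 0.02

0.02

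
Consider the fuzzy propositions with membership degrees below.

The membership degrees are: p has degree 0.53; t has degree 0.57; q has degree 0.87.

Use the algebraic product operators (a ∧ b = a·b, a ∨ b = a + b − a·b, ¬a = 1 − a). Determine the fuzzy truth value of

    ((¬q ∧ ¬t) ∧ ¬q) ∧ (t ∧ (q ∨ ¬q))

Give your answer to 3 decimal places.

0.004

¬q = 1 − 0.8700 = 0.1300
¬t = 1 − 0.5700 = 0.4300
¬q ∧ ¬t = a·b on (0.1300, 0.4300) = 0.0559
¬q = 1 − 0.8700 = 0.1300
(¬q ∧ ¬t) ∧ ¬q = a·b on (0.0559, 0.1300) = 0.0073
¬q = 1 − 0.8700 = 0.1300
q ∨ ¬q = a + b − a·b on (0.8700, 0.1300) = 0.8869
t ∧ (q ∨ ¬q) = a·b on (0.5700, 0.8869) = 0.5055
((¬q ∧ ¬t) ∧ ¬q) ∧ (t ∧ (q ∨ ¬q)) = a·b on (0.0073, 0.5055) = 0.0037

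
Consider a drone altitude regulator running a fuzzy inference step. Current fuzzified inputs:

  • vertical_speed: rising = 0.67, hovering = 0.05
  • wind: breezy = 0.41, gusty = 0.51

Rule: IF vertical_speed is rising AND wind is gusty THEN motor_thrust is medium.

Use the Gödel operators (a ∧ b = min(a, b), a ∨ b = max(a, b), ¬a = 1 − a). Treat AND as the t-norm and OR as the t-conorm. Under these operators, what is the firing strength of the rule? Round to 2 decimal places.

0.51

firing strength: rising=0.67, gusty=0.51; AND[min(a, b)] → w = 0.51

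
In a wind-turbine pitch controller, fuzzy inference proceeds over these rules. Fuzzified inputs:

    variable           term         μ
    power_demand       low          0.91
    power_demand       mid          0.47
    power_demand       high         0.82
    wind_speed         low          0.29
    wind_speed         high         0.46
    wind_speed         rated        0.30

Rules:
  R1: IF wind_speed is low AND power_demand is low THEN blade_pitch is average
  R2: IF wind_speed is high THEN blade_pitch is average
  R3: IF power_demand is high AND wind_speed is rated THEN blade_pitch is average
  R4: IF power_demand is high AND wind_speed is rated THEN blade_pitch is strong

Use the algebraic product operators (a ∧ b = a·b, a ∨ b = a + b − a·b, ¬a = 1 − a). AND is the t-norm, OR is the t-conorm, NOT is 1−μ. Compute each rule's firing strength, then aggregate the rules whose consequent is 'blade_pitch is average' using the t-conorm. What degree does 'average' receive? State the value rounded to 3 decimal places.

R1: low=0.29, low=0.91; AND[a·b] → w = 0.2639
R2: high=0.46 → w = 0.4600
R3: high=0.82, rated=0.30; AND[a·b] → w = 0.2460
R4: high=0.82, rated=0.30; AND[a·b] → w = 0.2460
Rules with consequent 'average': {R1, R2, R3} → strengths 0.2639, 0.4600, 0.2460
Aggregate via t-conorm [a + b − a·b]: 0.7003

0.700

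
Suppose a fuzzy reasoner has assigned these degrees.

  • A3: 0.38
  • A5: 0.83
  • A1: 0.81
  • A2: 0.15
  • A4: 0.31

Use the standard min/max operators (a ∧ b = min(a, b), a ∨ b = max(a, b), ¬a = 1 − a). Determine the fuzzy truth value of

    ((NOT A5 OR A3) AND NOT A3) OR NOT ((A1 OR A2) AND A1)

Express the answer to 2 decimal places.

NOT A5 = 1 − 0.83 = 0.17
NOT A5 OR A3 = max(a, b) on (0.17, 0.38) = 0.38
NOT A3 = 1 − 0.38 = 0.62
(NOT A5 OR A3) AND NOT A3 = min(a, b) on (0.38, 0.62) = 0.38
A1 OR A2 = max(a, b) on (0.81, 0.15) = 0.81
(A1 OR A2) AND A1 = min(a, b) on (0.81, 0.81) = 0.81
NOT ((A1 OR A2) AND A1) = 1 − 0.81 = 0.19
((NOT A5 OR A3) AND NOT A3) OR NOT ((A1 OR A2) AND A1) = max(a, b) on (0.38, 0.19) = 0.38

0.38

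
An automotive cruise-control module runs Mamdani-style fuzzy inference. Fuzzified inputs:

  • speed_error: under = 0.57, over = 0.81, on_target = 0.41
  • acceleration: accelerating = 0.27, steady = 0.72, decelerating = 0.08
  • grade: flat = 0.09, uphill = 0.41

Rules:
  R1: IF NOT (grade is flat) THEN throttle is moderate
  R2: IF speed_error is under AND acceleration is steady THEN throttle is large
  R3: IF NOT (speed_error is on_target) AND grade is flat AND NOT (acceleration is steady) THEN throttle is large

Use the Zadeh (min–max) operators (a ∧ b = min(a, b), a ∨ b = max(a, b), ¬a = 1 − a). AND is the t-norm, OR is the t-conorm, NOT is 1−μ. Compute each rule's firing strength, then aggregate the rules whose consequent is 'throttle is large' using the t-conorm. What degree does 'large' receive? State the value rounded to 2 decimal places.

0.57

R1: ¬flat=1−0.09=0.91 → w = 0.91
R2: under=0.57, steady=0.72; AND[min(a, b)] → w = 0.57
R3: ¬on_target=1−0.41=0.59, flat=0.09, ¬steady=1−0.72=0.28; AND[min(a, b)] → w = 0.09
Rules with consequent 'large': {R2, R3} → strengths 0.57, 0.09
Aggregate via t-conorm [max(a, b)]: 0.57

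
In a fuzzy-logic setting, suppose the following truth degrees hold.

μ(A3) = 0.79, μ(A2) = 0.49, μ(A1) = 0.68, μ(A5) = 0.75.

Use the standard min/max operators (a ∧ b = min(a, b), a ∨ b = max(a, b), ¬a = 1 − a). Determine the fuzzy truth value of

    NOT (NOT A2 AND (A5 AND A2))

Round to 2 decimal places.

NOT A2 = 1 − 0.49 = 0.51
A5 AND A2 = min(a, b) on (0.75, 0.49) = 0.49
NOT A2 AND (A5 AND A2) = min(a, b) on (0.51, 0.49) = 0.49
NOT (NOT A2 AND (A5 AND A2)) = 1 − 0.49 = 0.51

0.51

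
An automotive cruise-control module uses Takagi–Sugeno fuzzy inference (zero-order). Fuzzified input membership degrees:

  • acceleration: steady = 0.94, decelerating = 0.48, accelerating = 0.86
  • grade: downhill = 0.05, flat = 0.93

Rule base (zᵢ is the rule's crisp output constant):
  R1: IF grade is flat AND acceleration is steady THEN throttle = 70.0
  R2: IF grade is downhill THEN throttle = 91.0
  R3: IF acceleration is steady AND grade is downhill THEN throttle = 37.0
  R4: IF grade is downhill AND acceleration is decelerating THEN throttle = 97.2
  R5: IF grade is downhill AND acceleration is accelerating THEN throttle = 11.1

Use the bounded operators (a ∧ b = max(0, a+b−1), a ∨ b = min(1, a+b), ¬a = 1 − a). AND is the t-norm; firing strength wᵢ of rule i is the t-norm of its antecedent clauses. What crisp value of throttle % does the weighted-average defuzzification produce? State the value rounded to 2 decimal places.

R1 (z=70.0): flat=0.93, steady=0.94; AND[max(0, a+b−1)] → w = 0.87
R2 (z=91.0): downhill=0.05 → w = 0.05
R3 (z=37.0): steady=0.94, downhill=0.05; AND[max(0, a+b−1)] → w = 0.00
R4 (z=97.2): downhill=0.05, decelerating=0.48; AND[max(0, a+b−1)] → w = 0.00
R5 (z=11.1): downhill=0.05, accelerating=0.86; AND[max(0, a+b−1)] → w = 0.00
Weighted average = (0.87·70.0 + 0.05·91.0 + 0.00·37.0 + 0.00·97.2 + 0.00·11.1) / (0.87 + 0.05 + 0.00 + 0.00 + 0.00)
  = 65.4500 / 0.9200 = 71.14

71.14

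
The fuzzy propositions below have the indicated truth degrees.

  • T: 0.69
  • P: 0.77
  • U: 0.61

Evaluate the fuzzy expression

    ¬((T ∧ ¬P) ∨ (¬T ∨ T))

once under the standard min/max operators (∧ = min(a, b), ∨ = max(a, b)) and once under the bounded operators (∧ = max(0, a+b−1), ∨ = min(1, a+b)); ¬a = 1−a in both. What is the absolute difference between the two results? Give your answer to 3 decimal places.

0.310

Under standard min/max:
  ¬P = 1 − 0.77 = 0.23
  T ∧ ¬P = min(a, b) on (0.69, 0.23) = 0.23
  ¬T = 1 − 0.69 = 0.31
  ¬T ∨ T = max(a, b) on (0.31, 0.69) = 0.69
  (T ∧ ¬P) ∨ (¬T ∨ T) = max(a, b) on (0.23, 0.69) = 0.69
  ¬((T ∧ ¬P) ∨ (¬T ∨ T)) = 1 − 0.69 = 0.31
  → value = 0.3100
Under bounded:
  ¬P = 1 − 0.77 = 0.23
  T ∧ ¬P = max(0, a+b−1) on (0.69, 0.23) = 0.00
  ¬T = 1 − 0.69 = 0.31
  ¬T ∨ T = min(1, a+b) on (0.31, 0.69) = 1.00
  (T ∧ ¬P) ∨ (¬T ∨ T) = min(1, a+b) on (0.00, 1.00) = 1.00
  ¬((T ∧ ¬P) ∨ (¬T ∨ T)) = 1 − 1.00 = 0.00
  → value = 0.0000
|0.3100 − 0.0000| = 0.310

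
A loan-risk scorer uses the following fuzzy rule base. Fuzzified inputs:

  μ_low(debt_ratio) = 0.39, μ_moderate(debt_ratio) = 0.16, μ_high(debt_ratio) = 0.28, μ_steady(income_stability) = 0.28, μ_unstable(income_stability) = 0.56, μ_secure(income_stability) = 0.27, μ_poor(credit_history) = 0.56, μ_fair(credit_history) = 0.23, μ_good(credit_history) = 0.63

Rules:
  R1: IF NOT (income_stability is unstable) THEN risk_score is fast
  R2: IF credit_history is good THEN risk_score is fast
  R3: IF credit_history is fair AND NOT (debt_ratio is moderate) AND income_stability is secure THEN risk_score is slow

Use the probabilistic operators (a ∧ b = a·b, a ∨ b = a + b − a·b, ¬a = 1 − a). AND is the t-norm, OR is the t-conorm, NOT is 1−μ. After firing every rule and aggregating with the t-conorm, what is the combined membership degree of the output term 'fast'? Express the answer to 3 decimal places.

R1: ¬unstable=1−0.56=0.44 → w = 0.4400
R2: good=0.63 → w = 0.6300
R3: fair=0.23, ¬moderate=1−0.16=0.84, secure=0.27; AND[a·b] → w = 0.0522
Rules with consequent 'fast': {R1, R2} → strengths 0.4400, 0.6300
Aggregate via t-conorm [a + b − a·b]: 0.7928

0.793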